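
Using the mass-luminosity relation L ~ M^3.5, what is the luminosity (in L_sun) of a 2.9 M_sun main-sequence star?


L/L_sun = (M/M_sun)^3.5 = 2.9^3.5 = 41.533

41.533 L_sun


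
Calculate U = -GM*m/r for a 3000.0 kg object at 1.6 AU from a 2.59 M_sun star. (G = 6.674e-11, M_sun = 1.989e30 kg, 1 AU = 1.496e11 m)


M = 2.59 * 1.989e30 kg = 5.15151e+30 kg; r = 1.6 AU * 1.496e11 m/AU = 2.3936e+11 m. U = -GM*m/r = -(6.674e-11 * 5.15151e+30 * 3000.0) / 2.3936e+11 = -4.309e+12

-4.309e+12 J


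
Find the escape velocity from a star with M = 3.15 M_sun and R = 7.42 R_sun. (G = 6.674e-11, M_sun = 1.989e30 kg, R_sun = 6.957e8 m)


M = 3.15 * 1.989e30 kg = 6.26535e+30 kg; R = 7.42 * 6.957e8 m = 5.162094e+09 m. v_esc = sqrt(2GM/R) = sqrt(2 * 6.674e-11 * 6.26535e+30 / 5.162094e+09) = 402501.7873

402501.7873 m/s


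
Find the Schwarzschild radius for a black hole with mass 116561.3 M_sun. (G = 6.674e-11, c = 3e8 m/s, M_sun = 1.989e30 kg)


M = 116561.3 * 1.989e30 kg = 2.318404257e+35 kg. rs = 2GM/c^2 = 2 * 6.674e-11 * 2.318404257e+35 / (3e8)^2 = 3.438e+08

3.438e+08 m


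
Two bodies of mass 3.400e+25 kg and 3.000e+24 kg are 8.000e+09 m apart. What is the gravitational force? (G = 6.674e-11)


F = G*m1*m2/r^2 = 6.674e-11 * 3.400e+25 * 3.000e+24 / (8.000e+09)^2 = 6.674e-11 * 1.020e+50 / 6.400e+19 = 1.064e+20

1.064e+20 N


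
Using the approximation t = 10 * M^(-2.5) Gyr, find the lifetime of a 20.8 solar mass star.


t = 10 * M^(-2.5) = 10 * 20.8^(-2.5) = 0.0051

0.0051 Gyr


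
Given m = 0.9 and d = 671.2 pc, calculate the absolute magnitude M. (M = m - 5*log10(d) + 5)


M = m - 5*log10(d) + 5 = 0.9 - 5*log10(671.2) + 5 = -8.2343

-8.2343


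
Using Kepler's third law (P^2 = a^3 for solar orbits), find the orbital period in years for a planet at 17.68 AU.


P = a^(3/2) = 17.68^1.5 = 74.3401

74.3401 years


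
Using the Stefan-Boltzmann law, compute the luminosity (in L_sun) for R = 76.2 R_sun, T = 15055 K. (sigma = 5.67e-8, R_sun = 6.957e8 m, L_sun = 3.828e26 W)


R = 76.2 * 6.957e8 m = 5.301234e+10 m. L = 4*pi*R^2*sigma*T^4 = 4*pi*(5.301234e+10)^2 * 5.67e-8 * 15055^4 = 1.028655403e+32 W. L/L_sun = 1.028655403e+32 / 3.828e26 = 268718.7574

268718.7574 L_sun


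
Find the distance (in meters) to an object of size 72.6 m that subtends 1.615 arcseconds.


D = size / theta_rad, theta_rad = 1.615 * pi/(180*3600) = 7.830e-06, D = 9.272e+06

9.272e+06 m


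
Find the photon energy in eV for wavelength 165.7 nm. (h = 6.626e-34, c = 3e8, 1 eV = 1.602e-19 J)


E = hc/lambda = 6.626e-34 * 3e8 / 1.657e-07 = 1.200e-18 J = 7.4884 eV

7.4884 eV


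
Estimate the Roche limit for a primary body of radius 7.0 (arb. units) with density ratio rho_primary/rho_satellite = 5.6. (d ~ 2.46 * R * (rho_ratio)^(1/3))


d_Roche = 2.46 * 7.0 * 5.6^(1/3) = 30.5794

30.5794


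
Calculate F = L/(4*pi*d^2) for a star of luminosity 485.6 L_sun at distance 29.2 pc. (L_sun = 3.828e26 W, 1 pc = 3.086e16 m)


F = L / (4*pi*d^2) = 1.859e+29 / (4*pi*(9.011e+17)^2) = 1.822e-08

1.822e-08 W/m^2


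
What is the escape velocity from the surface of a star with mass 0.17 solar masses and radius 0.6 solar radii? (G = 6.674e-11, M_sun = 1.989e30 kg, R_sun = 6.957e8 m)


M = 0.17 * 1.989e30 kg = 3.3813e+29 kg; R = 0.6 * 6.957e8 m = 4.1742e+08 m. v_esc = sqrt(2GM/R) = sqrt(2 * 6.674e-11 * 3.3813e+29 / 4.1742e+08) = 328823.8609

328823.8609 m/s


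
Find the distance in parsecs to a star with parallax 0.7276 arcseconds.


d = 1/p = 1/0.7276 = 1.3744

1.3744 pc


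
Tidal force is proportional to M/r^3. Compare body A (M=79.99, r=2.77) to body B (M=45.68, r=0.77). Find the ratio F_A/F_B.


Ratio = (M1/r1^3) / (M2/r2^3) = (79.99/2.77^3) / (45.68/0.77^3) = 0.0376

0.0376


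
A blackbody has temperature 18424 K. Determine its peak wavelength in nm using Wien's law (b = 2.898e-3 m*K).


lam_max = b / T = 2.898e-3 / 18424 = 1.573e-07 m = 157.2948 nm

157.2948 nm


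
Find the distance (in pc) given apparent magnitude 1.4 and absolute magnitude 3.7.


d = 10^((m - M + 5)/5) = 10^((1.4 - 3.7 + 5)/5) = 3.4674

3.4674 pc


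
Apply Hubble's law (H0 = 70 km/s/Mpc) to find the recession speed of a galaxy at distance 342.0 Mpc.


v = H0 * d = 70 * 342.0 = 23940.0

23940.0 km/s


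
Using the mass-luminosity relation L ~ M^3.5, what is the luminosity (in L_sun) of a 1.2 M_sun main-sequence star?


L/L_sun = (M/M_sun)^3.5 = 1.2^3.5 = 1.8929

1.8929 L_sun


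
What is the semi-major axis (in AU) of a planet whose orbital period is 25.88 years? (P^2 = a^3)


a = P^(2/3) = 25.88^(2/3) = 8.7494

8.7494 AU


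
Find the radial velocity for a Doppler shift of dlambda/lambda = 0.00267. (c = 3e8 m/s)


v = (dlambda/lambda) * c = 0.00267 * 3e8 = 801000.0

801000.0 m/s


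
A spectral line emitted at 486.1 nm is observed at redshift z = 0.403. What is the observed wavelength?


lam_obs = lam_emit * (1 + z) = 486.1 * (1 + 0.403) = 681.9983

681.9983 nm


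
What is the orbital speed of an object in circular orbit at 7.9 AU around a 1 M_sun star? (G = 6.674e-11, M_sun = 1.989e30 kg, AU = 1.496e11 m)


v = sqrt(GM/r) = sqrt(6.674e-11 * 1.989e+30 / 1.182e+12) = 10598.1766

10598.1766 m/s


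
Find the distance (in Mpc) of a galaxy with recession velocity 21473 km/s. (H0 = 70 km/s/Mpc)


d = v / H0 = 21473 / 70 = 306.7571

306.7571 Mpc


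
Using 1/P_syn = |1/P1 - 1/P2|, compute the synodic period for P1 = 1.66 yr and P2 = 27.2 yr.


1/P_syn = |1/P1 - 1/P2| = |1/1.66 - 1/27.2| => P_syn = 1.7679

1.7679 years


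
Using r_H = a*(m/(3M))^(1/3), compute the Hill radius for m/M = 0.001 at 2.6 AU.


r_H = a * (m/3M)^(1/3) = 2.6 * (0.001/3)^(1/3) = 0.1803

0.1803 AU


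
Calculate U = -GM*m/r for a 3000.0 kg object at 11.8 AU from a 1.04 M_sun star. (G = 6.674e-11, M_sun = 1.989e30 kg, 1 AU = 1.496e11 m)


M = 1.04 * 1.989e30 kg = 2.06856e+30 kg; r = 11.8 AU * 1.496e11 m/AU = 1.76528e+12 m. U = -GM*m/r = -(6.674e-11 * 2.06856e+30 * 3000.0) / 1.76528e+12 = -2.346e+11

-2.346e+11 J


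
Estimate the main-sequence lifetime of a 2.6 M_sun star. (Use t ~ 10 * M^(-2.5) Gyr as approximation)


t = 10 * M^(-2.5) = 10 * 2.6^(-2.5) = 0.9174

0.9174 Gyr


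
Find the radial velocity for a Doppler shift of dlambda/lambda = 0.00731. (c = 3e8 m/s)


v = (dlambda/lambda) * c = 0.00731 * 3e8 = 2.193e+06

2.193e+06 m/s


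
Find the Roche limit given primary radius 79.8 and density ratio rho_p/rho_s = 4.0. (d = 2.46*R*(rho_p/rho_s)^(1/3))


d_Roche = 2.46 * 79.8 * 4.0^(1/3) = 311.6195

311.6195


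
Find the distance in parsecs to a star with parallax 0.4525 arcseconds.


d = 1/p = 1/0.4525 = 2.2099

2.2099 pc


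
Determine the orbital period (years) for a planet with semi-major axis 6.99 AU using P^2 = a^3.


P = a^(3/2) = 6.99^1.5 = 18.4806

18.4806 years


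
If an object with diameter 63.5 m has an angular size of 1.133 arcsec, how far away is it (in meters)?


D = size / theta_rad, theta_rad = 1.133 * pi/(180*3600) = 5.493e-06, D = 1.156e+07

1.156e+07 m


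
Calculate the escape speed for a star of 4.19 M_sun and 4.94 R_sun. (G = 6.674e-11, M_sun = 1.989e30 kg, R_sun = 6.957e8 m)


M = 4.19 * 1.989e30 kg = 8.33391e+30 kg; R = 4.94 * 6.957e8 m = 3.436758e+09 m. v_esc = sqrt(2GM/R) = sqrt(2 * 6.674e-11 * 8.33391e+30 / 3.436758e+09) = 568928.9401

568928.9401 m/s


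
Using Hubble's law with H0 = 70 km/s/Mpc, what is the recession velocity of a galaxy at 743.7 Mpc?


v = H0 * d = 70 * 743.7 = 52059.0

52059.0 km/s


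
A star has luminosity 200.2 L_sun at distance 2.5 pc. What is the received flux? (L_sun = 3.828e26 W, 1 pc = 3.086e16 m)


F = L / (4*pi*d^2) = 7.664e+28 / (4*pi*(7.715e+16)^2) = 1.025e-06

1.025e-06 W/m^2


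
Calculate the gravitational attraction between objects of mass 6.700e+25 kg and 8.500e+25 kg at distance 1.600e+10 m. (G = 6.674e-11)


F = G*m1*m2/r^2 = 6.674e-11 * 6.700e+25 * 8.500e+25 / (1.600e+10)^2 = 6.674e-11 * 5.695e+51 / 2.560e+20 = 1.485e+21

1.485e+21 N


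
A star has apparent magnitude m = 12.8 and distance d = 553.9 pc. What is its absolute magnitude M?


M = m - 5*log10(d) + 5 = 12.8 - 5*log10(553.9) + 5 = 4.0828

4.0828


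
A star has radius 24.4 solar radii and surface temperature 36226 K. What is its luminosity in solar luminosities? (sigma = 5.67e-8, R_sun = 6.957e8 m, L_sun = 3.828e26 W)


R = 24.4 * 6.957e8 m = 1.697508e+10 m. L = 4*pi*R^2*sigma*T^4 = 4*pi*(1.697508e+10)^2 * 5.67e-8 * 36226^4 = 3.535884851e+32 W. L/L_sun = 3.535884851e+32 / 3.828e26 = 923689.8775

923689.8775 L_sun


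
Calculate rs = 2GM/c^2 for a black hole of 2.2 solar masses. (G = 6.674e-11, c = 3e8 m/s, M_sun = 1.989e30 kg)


M = 2.2 * 1.989e30 kg = 4.3758e+30 kg. rs = 2GM/c^2 = 2 * 6.674e-11 * 4.3758e+30 / (3e8)^2 = 6489.7976

6489.7976 m


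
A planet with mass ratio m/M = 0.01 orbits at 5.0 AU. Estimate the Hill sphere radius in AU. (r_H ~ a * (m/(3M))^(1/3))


r_H = a * (m/3M)^(1/3) = 5.0 * (0.01/3)^(1/3) = 0.7469

0.7469 AU


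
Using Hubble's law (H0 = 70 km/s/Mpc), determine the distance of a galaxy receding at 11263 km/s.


d = v / H0 = 11263 / 70 = 160.9

160.9 Mpc


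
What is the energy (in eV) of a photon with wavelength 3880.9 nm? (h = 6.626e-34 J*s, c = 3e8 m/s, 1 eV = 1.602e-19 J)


E = hc/lambda = 6.626e-34 * 3e8 / 3.881e-06 = 5.122e-20 J = 0.3197 eV

0.3197 eV


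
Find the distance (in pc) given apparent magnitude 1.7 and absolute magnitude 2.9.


d = 10^((m - M + 5)/5) = 10^((1.7 - 2.9 + 5)/5) = 5.7544

5.7544 pc


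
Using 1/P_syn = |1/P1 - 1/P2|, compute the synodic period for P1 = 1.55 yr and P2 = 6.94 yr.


1/P_syn = |1/P1 - 1/P2| = |1/1.55 - 1/6.94| => P_syn = 1.9957

1.9957 years


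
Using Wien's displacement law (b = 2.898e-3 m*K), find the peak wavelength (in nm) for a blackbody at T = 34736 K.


lam_max = b / T = 2.898e-3 / 34736 = 8.343e-08 m = 83.4293 nm

83.4293 nm


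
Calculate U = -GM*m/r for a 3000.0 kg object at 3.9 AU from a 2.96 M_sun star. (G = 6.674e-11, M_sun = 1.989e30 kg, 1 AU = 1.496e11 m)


M = 2.96 * 1.989e30 kg = 5.88744e+30 kg; r = 3.9 AU * 1.496e11 m/AU = 5.8344e+11 m. U = -GM*m/r = -(6.674e-11 * 5.88744e+30 * 3000.0) / 5.8344e+11 = -2.020e+12

-2.020e+12 J


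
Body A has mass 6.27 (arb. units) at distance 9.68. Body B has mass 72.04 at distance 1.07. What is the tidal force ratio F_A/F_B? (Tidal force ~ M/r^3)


Ratio = (M1/r1^3) / (M2/r2^3) = (6.27/9.68^3) / (72.04/1.07^3) = 1.175e-04

1.175e-04


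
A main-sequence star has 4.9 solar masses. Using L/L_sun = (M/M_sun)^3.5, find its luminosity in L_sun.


L/L_sun = (M/M_sun)^3.5 = 4.9^3.5 = 260.4272

260.4272 L_sun


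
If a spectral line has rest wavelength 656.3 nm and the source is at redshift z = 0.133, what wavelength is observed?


lam_obs = lam_emit * (1 + z) = 656.3 * (1 + 0.133) = 743.5879

743.5879 nm


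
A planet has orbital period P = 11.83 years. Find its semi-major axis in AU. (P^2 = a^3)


a = P^(2/3) = 11.83^(2/3) = 5.1919

5.1919 AU


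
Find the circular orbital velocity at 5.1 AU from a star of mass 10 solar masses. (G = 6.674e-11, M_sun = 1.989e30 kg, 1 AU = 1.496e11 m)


v = sqrt(GM/r) = sqrt(6.674e-11 * 1.989e+31 / 7.630e+11) = 41711.865

41711.865 m/s


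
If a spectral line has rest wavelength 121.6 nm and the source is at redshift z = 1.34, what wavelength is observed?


lam_obs = lam_emit * (1 + z) = 121.6 * (1 + 1.34) = 284.544

284.544 nm


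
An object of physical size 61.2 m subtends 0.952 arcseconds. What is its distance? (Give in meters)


D = size / theta_rad, theta_rad = 0.952 * pi/(180*3600) = 4.615e-06, D = 1.326e+07

1.326e+07 m


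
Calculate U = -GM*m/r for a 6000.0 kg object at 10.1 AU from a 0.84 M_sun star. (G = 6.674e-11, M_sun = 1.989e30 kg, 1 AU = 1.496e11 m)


M = 0.84 * 1.989e30 kg = 1.67076e+30 kg; r = 10.1 AU * 1.496e11 m/AU = 1.51096e+12 m. U = -GM*m/r = -(6.674e-11 * 1.67076e+30 * 6000.0) / 1.51096e+12 = -4.428e+11

-4.428e+11 J


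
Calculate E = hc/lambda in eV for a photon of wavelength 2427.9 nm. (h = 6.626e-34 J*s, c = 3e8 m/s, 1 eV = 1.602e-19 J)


E = hc/lambda = 6.626e-34 * 3e8 / 2.428e-06 = 8.187e-20 J = 0.5111 eV

0.5111 eV


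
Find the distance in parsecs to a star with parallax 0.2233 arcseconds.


d = 1/p = 1/0.2233 = 4.4783

4.4783 pc


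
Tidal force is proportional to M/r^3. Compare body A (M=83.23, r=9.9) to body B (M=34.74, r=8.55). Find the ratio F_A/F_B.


Ratio = (M1/r1^3) / (M2/r2^3) = (83.23/9.9^3) / (34.74/8.55^3) = 1.5433

1.5433


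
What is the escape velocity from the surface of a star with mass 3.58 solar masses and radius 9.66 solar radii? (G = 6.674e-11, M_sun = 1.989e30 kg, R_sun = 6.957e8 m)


M = 3.58 * 1.989e30 kg = 7.12062e+30 kg; R = 9.66 * 6.957e8 m = 6.720462e+09 m. v_esc = sqrt(2GM/R) = sqrt(2 * 6.674e-11 * 7.12062e+30 / 6.720462e+09) = 376068.9166

376068.9166 m/s


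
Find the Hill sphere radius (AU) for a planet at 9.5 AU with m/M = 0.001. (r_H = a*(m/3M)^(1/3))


r_H = a * (m/3M)^(1/3) = 9.5 * (0.001/3)^(1/3) = 0.6587

0.6587 AU


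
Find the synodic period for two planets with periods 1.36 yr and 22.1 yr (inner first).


1/P_syn = |1/P1 - 1/P2| = |1/1.36 - 1/22.1| => P_syn = 1.4492

1.4492 years


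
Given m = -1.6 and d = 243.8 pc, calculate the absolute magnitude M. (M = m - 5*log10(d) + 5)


M = m - 5*log10(d) + 5 = -1.6 - 5*log10(243.8) + 5 = -8.5352

-8.5352


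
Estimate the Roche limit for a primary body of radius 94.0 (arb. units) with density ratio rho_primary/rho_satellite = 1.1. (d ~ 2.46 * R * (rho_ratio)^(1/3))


d_Roche = 2.46 * 94.0 * 1.1^(1/3) = 238.7045

238.7045


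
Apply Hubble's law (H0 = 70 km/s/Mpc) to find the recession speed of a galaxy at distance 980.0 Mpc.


v = H0 * d = 70 * 980.0 = 68600.0

68600.0 km/s


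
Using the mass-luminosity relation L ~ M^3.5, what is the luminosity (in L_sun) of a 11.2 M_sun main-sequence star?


L/L_sun = (M/M_sun)^3.5 = 11.2^3.5 = 4701.7884

4701.7884 L_sun


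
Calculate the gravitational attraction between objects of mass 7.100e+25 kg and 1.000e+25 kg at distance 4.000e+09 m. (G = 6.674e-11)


F = G*m1*m2/r^2 = 6.674e-11 * 7.100e+25 * 1.000e+25 / (4.000e+09)^2 = 6.674e-11 * 7.100e+50 / 1.600e+19 = 2.962e+21

2.962e+21 N


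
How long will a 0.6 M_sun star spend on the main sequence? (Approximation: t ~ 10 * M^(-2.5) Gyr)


t = 10 * M^(-2.5) = 10 * 0.6^(-2.5) = 35.861

35.861 Gyr


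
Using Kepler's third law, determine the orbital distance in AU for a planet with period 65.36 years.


a = P^(2/3) = 65.36^(2/3) = 16.2259

16.2259 AU


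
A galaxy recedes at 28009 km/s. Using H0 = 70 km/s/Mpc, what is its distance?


d = v / H0 = 28009 / 70 = 400.1286

400.1286 Mpc


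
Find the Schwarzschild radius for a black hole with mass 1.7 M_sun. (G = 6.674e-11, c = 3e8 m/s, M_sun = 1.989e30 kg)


M = 1.7 * 1.989e30 kg = 3.3813e+30 kg. rs = 2GM/c^2 = 2 * 6.674e-11 * 3.3813e+30 / (3e8)^2 = 5014.8436

5014.8436 m


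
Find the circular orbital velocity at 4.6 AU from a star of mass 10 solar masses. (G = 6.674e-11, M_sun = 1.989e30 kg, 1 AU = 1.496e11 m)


v = sqrt(GM/r) = sqrt(6.674e-11 * 1.989e+31 / 6.882e+11) = 43920.3488

43920.3488 m/s


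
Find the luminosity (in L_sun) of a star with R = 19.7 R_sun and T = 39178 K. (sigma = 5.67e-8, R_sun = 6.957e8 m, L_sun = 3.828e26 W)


R = 19.7 * 6.957e8 m = 1.370529e+10 m. L = 4*pi*R^2*sigma*T^4 = 4*pi*(1.370529e+10)^2 * 5.67e-8 * 39178^4 = 3.153104973e+32 W. L/L_sun = 3.153104973e+32 / 3.828e26 = 823695.1341

823695.1341 L_sun


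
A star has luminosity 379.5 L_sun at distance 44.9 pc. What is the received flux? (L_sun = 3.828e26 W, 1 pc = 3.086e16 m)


F = L / (4*pi*d^2) = 1.453e+29 / (4*pi*(1.386e+18)^2) = 6.021e-09

6.021e-09 W/m^2


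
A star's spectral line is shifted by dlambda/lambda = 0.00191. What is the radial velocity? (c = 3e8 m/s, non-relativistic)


v = (dlambda/lambda) * c = 0.00191 * 3e8 = 573000.0

573000.0 m/s


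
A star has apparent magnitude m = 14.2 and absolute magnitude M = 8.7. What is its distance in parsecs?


d = 10^((m - M + 5)/5) = 10^((14.2 - 8.7 + 5)/5) = 125.8925

125.8925 pc


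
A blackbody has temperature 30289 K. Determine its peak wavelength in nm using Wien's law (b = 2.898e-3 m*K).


lam_max = b / T = 2.898e-3 / 30289 = 9.568e-08 m = 95.6783 nm

95.6783 nm


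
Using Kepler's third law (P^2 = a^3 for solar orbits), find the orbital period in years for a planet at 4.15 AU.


P = a^(3/2) = 4.15^1.5 = 8.4542

8.4542 years


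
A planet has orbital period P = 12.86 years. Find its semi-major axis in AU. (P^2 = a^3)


a = P^(2/3) = 12.86^(2/3) = 5.489

5.489 AU


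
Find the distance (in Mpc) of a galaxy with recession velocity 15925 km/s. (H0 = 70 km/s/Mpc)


d = v / H0 = 15925 / 70 = 227.5

227.5 Mpc


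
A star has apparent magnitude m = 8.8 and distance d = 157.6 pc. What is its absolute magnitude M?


M = m - 5*log10(d) + 5 = 8.8 - 5*log10(157.6) + 5 = 2.8122

2.8122


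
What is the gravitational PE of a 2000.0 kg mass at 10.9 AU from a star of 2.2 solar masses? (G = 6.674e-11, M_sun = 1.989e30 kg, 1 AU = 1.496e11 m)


M = 2.2 * 1.989e30 kg = 4.3758e+30 kg; r = 10.9 AU * 1.496e11 m/AU = 1.63064e+12 m. U = -GM*m/r = -(6.674e-11 * 4.3758e+30 * 2000.0) / 1.63064e+12 = -3.582e+11

-3.582e+11 J


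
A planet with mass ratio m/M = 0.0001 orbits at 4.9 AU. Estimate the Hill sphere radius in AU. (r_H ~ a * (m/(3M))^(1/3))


r_H = a * (m/3M)^(1/3) = 4.9 * (0.0001/3)^(1/3) = 0.1577

0.1577 AU


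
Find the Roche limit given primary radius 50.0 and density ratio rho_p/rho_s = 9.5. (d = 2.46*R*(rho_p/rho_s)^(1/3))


d_Roche = 2.46 * 50.0 * 9.5^(1/3) = 260.5032

260.5032


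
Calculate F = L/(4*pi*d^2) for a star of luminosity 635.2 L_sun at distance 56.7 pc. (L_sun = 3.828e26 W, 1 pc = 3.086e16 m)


F = L / (4*pi*d^2) = 2.432e+29 / (4*pi*(1.750e+18)^2) = 6.320e-09

6.320e-09 W/m^2


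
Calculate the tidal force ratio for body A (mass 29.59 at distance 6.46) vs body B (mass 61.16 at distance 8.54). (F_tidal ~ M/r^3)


Ratio = (M1/r1^3) / (M2/r2^3) = (29.59/6.46^3) / (61.16/8.54^3) = 1.1178

1.1178


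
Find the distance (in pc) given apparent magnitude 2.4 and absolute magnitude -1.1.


d = 10^((m - M + 5)/5) = 10^((2.4 - -1.1 + 5)/5) = 50.1187

50.1187 pc


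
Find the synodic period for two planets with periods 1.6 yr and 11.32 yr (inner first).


1/P_syn = |1/P1 - 1/P2| = |1/1.6 - 1/11.32| => P_syn = 1.8634

1.8634 years


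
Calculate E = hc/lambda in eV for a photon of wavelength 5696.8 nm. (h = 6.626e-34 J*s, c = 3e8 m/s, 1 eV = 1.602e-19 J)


E = hc/lambda = 6.626e-34 * 3e8 / 5.697e-06 = 3.489e-20 J = 0.2178 eV

0.2178 eV


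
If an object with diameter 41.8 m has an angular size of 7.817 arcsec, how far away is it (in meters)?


D = size / theta_rad, theta_rad = 7.817 * pi/(180*3600) = 3.790e-05, D = 1.103e+06

1.103e+06 m


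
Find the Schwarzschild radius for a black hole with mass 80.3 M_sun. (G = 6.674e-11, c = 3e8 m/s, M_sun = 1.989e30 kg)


M = 80.3 * 1.989e30 kg = 1.597167e+32 kg. rs = 2GM/c^2 = 2 * 6.674e-11 * 1.597167e+32 / (3e8)^2 = 236877.6124

236877.6124 m


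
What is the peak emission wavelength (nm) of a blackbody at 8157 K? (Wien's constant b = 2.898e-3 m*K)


lam_max = b / T = 2.898e-3 / 8157 = 3.553e-07 m = 355.2777 nm

355.2777 nm


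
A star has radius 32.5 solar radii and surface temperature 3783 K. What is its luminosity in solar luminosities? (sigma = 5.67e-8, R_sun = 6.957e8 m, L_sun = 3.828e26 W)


R = 32.5 * 6.957e8 m = 2.261025e+10 m. L = 4*pi*R^2*sigma*T^4 = 4*pi*(2.261025e+10)^2 * 5.67e-8 * 3783^4 = 7.460175026e+28 W. L/L_sun = 7.460175026e+28 / 3.828e26 = 194.8844

194.8844 L_sun


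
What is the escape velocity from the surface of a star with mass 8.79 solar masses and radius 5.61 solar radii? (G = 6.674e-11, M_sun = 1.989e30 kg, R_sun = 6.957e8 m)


M = 8.79 * 1.989e30 kg = 1.748331e+31 kg; R = 5.61 * 6.957e8 m = 3.902877e+09 m. v_esc = sqrt(2GM/R) = sqrt(2 * 6.674e-11 * 1.748331e+31 / 3.902877e+09) = 773263.4732

773263.4732 m/s


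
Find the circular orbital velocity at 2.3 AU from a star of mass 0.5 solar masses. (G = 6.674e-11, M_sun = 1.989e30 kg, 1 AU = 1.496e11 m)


v = sqrt(GM/r) = sqrt(6.674e-11 * 9.945e+29 / 3.441e+11) = 13888.8338

13888.8338 m/s


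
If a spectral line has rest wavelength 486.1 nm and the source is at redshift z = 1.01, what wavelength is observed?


lam_obs = lam_emit * (1 + z) = 486.1 * (1 + 1.01) = 977.061

977.061 nm


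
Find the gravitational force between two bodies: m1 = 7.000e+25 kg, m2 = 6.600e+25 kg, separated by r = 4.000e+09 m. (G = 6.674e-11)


F = G*m1*m2/r^2 = 6.674e-11 * 7.000e+25 * 6.600e+25 / (4.000e+09)^2 = 6.674e-11 * 4.620e+51 / 1.600e+19 = 1.927e+22

1.927e+22 N


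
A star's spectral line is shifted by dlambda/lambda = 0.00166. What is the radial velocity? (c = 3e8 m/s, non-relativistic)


v = (dlambda/lambda) * c = 0.00166 * 3e8 = 498000.0

498000.0 m/s


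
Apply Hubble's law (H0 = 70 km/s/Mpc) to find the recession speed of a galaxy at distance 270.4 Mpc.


v = H0 * d = 70 * 270.4 = 18928.0

18928.0 km/s


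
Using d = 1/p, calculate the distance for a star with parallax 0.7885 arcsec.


d = 1/p = 1/0.7885 = 1.2682

1.2682 pc


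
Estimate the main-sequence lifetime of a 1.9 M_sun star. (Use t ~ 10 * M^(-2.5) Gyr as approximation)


t = 10 * M^(-2.5) = 10 * 1.9^(-2.5) = 2.0096

2.0096 Gyr


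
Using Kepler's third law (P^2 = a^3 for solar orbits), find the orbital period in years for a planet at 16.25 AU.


P = a^(3/2) = 16.25^1.5 = 65.5058

65.5058 years


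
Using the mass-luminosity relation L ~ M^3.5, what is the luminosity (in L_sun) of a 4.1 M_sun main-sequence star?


L/L_sun = (M/M_sun)^3.5 = 4.1^3.5 = 139.5544

139.5544 L_sun


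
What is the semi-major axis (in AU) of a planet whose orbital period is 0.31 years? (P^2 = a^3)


a = P^(2/3) = 0.31^(2/3) = 0.458

0.458 AU


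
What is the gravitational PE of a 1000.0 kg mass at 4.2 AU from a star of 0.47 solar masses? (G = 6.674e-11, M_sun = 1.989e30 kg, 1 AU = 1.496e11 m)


M = 0.47 * 1.989e30 kg = 9.3483e+29 kg; r = 4.2 AU * 1.496e11 m/AU = 6.2832e+11 m. U = -GM*m/r = -(6.674e-11 * 9.3483e+29 * 1000.0) / 6.2832e+11 = -9.930e+10

-9.930e+10 J


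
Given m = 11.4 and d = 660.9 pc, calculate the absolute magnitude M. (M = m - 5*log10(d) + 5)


M = m - 5*log10(d) + 5 = 11.4 - 5*log10(660.9) + 5 = 2.2993

2.2993


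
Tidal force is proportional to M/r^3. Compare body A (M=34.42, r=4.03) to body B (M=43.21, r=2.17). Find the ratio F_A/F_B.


Ratio = (M1/r1^3) / (M2/r2^3) = (34.42/4.03^3) / (43.21/2.17^3) = 0.1244

0.1244


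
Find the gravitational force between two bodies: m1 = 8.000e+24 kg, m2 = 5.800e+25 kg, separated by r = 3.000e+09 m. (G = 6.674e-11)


F = G*m1*m2/r^2 = 6.674e-11 * 8.000e+24 * 5.800e+25 / (3.000e+09)^2 = 6.674e-11 * 4.640e+50 / 9.000e+18 = 3.441e+21

3.441e+21 N


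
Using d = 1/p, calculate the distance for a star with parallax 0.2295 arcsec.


d = 1/p = 1/0.2295 = 4.3573

4.3573 pc


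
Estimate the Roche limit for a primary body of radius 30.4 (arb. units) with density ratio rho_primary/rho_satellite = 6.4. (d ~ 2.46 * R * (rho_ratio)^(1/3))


d_Roche = 2.46 * 30.4 * 6.4^(1/3) = 138.8466

138.8466


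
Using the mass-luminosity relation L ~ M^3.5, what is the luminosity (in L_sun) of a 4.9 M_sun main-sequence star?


L/L_sun = (M/M_sun)^3.5 = 4.9^3.5 = 260.4272

260.4272 L_sun


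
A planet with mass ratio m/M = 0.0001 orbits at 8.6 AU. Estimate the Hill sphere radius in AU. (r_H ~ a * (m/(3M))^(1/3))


r_H = a * (m/3M)^(1/3) = 8.6 * (0.0001/3)^(1/3) = 0.2768

0.2768 AU


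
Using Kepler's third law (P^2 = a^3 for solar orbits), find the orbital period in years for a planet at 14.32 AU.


P = a^(3/2) = 14.32^1.5 = 54.1894

54.1894 years


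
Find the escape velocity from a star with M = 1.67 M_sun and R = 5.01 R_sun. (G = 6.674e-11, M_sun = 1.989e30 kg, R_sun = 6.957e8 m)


M = 1.67 * 1.989e30 kg = 3.32163e+30 kg; R = 5.01 * 6.957e8 m = 3.485457e+09 m. v_esc = sqrt(2GM/R) = sqrt(2 * 6.674e-11 * 3.32163e+30 / 3.485457e+09) = 356659.5535

356659.5535 m/s


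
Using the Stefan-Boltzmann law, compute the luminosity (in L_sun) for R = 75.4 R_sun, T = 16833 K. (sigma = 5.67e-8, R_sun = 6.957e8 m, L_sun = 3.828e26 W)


R = 75.4 * 6.957e8 m = 5.245578e+10 m. L = 4*pi*R^2*sigma*T^4 = 4*pi*(5.245578e+10)^2 * 5.67e-8 * 16833^4 = 1.574076065e+32 W. L/L_sun = 1.574076065e+32 / 3.828e26 = 411200.6438

411200.6438 L_sun


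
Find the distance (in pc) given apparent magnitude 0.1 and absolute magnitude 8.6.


d = 10^((m - M + 5)/5) = 10^((0.1 - 8.6 + 5)/5) = 0.1995

0.1995 pc


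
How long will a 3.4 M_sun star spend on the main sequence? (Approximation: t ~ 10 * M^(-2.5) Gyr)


t = 10 * M^(-2.5) = 10 * 3.4^(-2.5) = 0.4691

0.4691 Gyr


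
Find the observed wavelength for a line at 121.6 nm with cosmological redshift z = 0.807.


lam_obs = lam_emit * (1 + z) = 121.6 * (1 + 0.807) = 219.7312

219.7312 nm


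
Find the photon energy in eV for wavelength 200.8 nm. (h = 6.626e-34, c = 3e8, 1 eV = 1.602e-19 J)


E = hc/lambda = 6.626e-34 * 3e8 / 2.008e-07 = 9.899e-19 J = 6.1794 eV

6.1794 eV


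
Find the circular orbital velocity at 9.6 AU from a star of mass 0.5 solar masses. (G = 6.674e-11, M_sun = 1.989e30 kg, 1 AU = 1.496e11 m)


v = sqrt(GM/r) = sqrt(6.674e-11 * 9.945e+29 / 1.436e+12) = 6798.2023

6798.2023 m/s


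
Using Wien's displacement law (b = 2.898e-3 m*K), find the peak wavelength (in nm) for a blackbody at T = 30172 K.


lam_max = b / T = 2.898e-3 / 30172 = 9.605e-08 m = 96.0493 nm

96.0493 nm


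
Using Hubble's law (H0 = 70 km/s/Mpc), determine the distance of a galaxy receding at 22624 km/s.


d = v / H0 = 22624 / 70 = 323.2

323.2 Mpc


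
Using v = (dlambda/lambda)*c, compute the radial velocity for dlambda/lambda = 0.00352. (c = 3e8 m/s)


v = (dlambda/lambda) * c = 0.00352 * 3e8 = 1.056e+06

1.056e+06 m/s


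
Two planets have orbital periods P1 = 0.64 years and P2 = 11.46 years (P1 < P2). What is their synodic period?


1/P_syn = |1/P1 - 1/P2| = |1/0.64 - 1/11.46| => P_syn = 0.6779

0.6779 years


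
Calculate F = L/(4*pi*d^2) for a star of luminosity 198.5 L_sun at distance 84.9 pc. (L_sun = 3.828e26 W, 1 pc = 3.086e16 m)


F = L / (4*pi*d^2) = 7.599e+28 / (4*pi*(2.620e+18)^2) = 8.809e-10

8.809e-10 W/m^2


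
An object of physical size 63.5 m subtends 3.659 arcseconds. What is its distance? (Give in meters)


D = size / theta_rad, theta_rad = 3.659 * pi/(180*3600) = 1.774e-05, D = 3.580e+06

3.580e+06 m


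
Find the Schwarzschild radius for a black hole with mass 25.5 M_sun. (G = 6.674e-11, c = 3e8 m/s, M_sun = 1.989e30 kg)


M = 25.5 * 1.989e30 kg = 5.07195e+31 kg. rs = 2GM/c^2 = 2 * 6.674e-11 * 5.07195e+31 / (3e8)^2 = 75222.654

75222.654 m


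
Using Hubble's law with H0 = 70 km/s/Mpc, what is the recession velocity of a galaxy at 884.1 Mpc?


v = H0 * d = 70 * 884.1 = 61887.0

61887.0 km/s


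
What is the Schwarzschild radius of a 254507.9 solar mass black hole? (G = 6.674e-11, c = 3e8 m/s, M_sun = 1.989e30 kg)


M = 254507.9 * 1.989e30 kg = 5.062162131e+35 kg. rs = 2GM/c^2 = 2 * 6.674e-11 * 5.062162131e+35 / (3e8)^2 = 7.508e+08

7.508e+08 m


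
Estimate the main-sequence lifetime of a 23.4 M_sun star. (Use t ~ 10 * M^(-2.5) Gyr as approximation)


t = 10 * M^(-2.5) = 10 * 23.4^(-2.5) = 0.0038

0.0038 Gyr


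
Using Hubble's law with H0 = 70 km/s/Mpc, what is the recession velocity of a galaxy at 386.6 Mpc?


v = H0 * d = 70 * 386.6 = 27062.0

27062.0 km/s


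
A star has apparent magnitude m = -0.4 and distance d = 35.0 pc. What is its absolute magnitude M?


M = m - 5*log10(d) + 5 = -0.4 - 5*log10(35.0) + 5 = -3.1203

-3.1203


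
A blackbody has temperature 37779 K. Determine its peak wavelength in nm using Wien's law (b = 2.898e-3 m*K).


lam_max = b / T = 2.898e-3 / 37779 = 7.671e-08 m = 76.7093 nm

76.7093 nm


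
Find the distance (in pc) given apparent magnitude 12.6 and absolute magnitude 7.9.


d = 10^((m - M + 5)/5) = 10^((12.6 - 7.9 + 5)/5) = 87.0964

87.0964 pc


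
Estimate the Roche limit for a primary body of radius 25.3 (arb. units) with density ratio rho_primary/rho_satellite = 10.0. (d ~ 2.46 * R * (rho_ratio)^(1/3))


d_Roche = 2.46 * 25.3 * 10.0^(1/3) = 134.0877

134.0877


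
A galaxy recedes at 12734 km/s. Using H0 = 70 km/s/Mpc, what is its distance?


d = v / H0 = 12734 / 70 = 181.9143

181.9143 Mpc


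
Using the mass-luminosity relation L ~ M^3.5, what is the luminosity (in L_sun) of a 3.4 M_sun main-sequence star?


L/L_sun = (M/M_sun)^3.5 = 3.4^3.5 = 72.473

72.473 L_sun


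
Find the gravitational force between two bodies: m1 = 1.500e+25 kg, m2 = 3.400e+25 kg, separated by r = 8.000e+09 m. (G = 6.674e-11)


F = G*m1*m2/r^2 = 6.674e-11 * 1.500e+25 * 3.400e+25 / (8.000e+09)^2 = 6.674e-11 * 5.100e+50 / 6.400e+19 = 5.318e+20

5.318e+20 N


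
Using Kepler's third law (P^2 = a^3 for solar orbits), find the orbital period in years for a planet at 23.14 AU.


P = a^(3/2) = 23.14^1.5 = 111.3128

111.3128 years


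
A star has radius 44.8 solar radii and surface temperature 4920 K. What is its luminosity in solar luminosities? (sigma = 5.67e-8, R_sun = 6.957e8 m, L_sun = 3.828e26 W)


R = 44.8 * 6.957e8 m = 3.116736e+10 m. L = 4*pi*R^2*sigma*T^4 = 4*pi*(3.116736e+10)^2 * 5.67e-8 * 4920^4 = 4.055583698e+29 W. L/L_sun = 4.055583698e+29 / 3.828e26 = 1059.4524

1059.4524 L_sun


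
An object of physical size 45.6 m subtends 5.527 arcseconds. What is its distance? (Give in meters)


D = size / theta_rad, theta_rad = 5.527 * pi/(180*3600) = 2.680e-05, D = 1.702e+06

1.702e+06 m


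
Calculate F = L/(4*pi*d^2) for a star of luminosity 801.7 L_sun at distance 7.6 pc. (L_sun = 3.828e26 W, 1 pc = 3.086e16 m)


F = L / (4*pi*d^2) = 3.069e+29 / (4*pi*(2.345e+17)^2) = 4.440e-07

4.440e-07 W/m^2


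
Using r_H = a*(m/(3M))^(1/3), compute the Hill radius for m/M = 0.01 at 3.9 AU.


r_H = a * (m/3M)^(1/3) = 3.9 * (0.01/3)^(1/3) = 0.5826

0.5826 AU


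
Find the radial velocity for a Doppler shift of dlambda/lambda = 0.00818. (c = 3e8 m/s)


v = (dlambda/lambda) * c = 0.00818 * 3e8 = 2.454e+06

2.454e+06 m/s


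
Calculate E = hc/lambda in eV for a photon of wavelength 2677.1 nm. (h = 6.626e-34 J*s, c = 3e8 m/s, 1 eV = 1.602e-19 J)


E = hc/lambda = 6.626e-34 * 3e8 / 2.677e-06 = 7.425e-20 J = 0.4635 eV

0.4635 eV


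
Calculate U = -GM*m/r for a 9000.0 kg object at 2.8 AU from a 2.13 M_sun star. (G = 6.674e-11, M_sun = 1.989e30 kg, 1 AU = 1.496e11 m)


M = 2.13 * 1.989e30 kg = 4.23657e+30 kg; r = 2.8 AU * 1.496e11 m/AU = 4.1888e+11 m. U = -GM*m/r = -(6.674e-11 * 4.23657e+30 * 9000.0) / 4.1888e+11 = -6.075e+12

-6.075e+12 J


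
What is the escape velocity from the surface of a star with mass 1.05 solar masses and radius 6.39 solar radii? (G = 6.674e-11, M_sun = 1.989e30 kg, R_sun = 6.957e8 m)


M = 1.05 * 1.989e30 kg = 2.08845e+30 kg; R = 6.39 * 6.957e8 m = 4.445523e+09 m. v_esc = sqrt(2GM/R) = sqrt(2 * 6.674e-11 * 2.08845e+30 / 4.445523e+09) = 250414.0599

250414.0599 m/s


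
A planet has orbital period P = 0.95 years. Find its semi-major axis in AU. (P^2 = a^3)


a = P^(2/3) = 0.95^(2/3) = 0.9664

0.9664 AU


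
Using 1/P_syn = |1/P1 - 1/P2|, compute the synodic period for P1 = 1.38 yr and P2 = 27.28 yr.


1/P_syn = |1/P1 - 1/P2| = |1/1.38 - 1/27.28| => P_syn = 1.4535

1.4535 years


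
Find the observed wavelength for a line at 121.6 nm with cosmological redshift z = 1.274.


lam_obs = lam_emit * (1 + z) = 121.6 * (1 + 1.274) = 276.5184

276.5184 nm


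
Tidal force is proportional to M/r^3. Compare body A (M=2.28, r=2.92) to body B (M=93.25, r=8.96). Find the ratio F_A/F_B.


Ratio = (M1/r1^3) / (M2/r2^3) = (2.28/2.92^3) / (93.25/8.96^3) = 0.7064

0.7064


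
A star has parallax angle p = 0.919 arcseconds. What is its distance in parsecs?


d = 1/p = 1/0.919 = 1.0881

1.0881 pc


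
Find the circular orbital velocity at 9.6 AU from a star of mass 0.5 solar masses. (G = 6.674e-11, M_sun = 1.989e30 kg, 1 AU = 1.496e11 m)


v = sqrt(GM/r) = sqrt(6.674e-11 * 9.945e+29 / 1.436e+12) = 6798.2023

6798.2023 m/s


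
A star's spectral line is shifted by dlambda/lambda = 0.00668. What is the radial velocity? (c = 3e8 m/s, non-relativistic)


v = (dlambda/lambda) * c = 0.00668 * 3e8 = 2.004e+06

2.004e+06 m/s


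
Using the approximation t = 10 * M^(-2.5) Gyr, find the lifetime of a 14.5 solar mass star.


t = 10 * M^(-2.5) = 10 * 14.5^(-2.5) = 0.0125

0.0125 Gyr


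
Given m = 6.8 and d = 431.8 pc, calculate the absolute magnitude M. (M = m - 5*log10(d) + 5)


M = m - 5*log10(d) + 5 = 6.8 - 5*log10(431.8) + 5 = -1.3764

-1.3764


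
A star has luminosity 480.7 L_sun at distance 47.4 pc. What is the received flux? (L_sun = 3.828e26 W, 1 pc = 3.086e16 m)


F = L / (4*pi*d^2) = 1.840e+29 / (4*pi*(1.463e+18)^2) = 6.844e-09

6.844e-09 W/m^2


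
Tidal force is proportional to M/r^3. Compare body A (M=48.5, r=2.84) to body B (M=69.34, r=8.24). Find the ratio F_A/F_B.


Ratio = (M1/r1^3) / (M2/r2^3) = (48.5/2.84^3) / (69.34/8.24^3) = 17.0838

17.0838


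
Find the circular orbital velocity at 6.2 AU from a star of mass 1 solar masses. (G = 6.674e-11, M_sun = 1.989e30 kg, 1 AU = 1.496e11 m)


v = sqrt(GM/r) = sqrt(6.674e-11 * 1.989e+30 / 9.275e+11) = 11963.241

11963.241 m/s


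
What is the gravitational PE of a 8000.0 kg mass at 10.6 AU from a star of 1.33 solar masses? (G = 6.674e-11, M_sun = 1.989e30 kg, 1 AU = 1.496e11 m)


M = 1.33 * 1.989e30 kg = 2.64537e+30 kg; r = 10.6 AU * 1.496e11 m/AU = 1.58576e+12 m. U = -GM*m/r = -(6.674e-11 * 2.64537e+30 * 8000.0) / 1.58576e+12 = -8.907e+11

-8.907e+11 J


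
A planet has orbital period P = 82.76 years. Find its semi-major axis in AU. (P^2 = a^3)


a = P^(2/3) = 82.76^(2/3) = 18.991

18.991 AU


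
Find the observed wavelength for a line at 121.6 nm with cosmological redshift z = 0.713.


lam_obs = lam_emit * (1 + z) = 121.6 * (1 + 0.713) = 208.3008

208.3008 nm


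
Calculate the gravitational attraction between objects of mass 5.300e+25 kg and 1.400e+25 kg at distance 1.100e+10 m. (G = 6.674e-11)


F = G*m1*m2/r^2 = 6.674e-11 * 5.300e+25 * 1.400e+25 / (1.100e+10)^2 = 6.674e-11 * 7.420e+50 / 1.210e+20 = 4.093e+20

4.093e+20 N


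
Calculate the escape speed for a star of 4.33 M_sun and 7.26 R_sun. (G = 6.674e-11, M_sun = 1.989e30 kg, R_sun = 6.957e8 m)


M = 4.33 * 1.989e30 kg = 8.61237e+30 kg; R = 7.26 * 6.957e8 m = 5.050782e+09 m. v_esc = sqrt(2GM/R) = sqrt(2 * 6.674e-11 * 8.61237e+30 / 5.050782e+09) = 477078.8093

477078.8093 m/s


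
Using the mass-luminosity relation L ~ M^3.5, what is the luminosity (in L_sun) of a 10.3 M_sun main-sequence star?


L/L_sun = (M/M_sun)^3.5 = 10.3^3.5 = 3506.9558

3506.9558 L_sun


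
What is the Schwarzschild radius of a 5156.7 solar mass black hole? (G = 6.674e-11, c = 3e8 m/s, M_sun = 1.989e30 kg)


M = 5156.7 * 1.989e30 kg = 1.02566763e+34 kg. rs = 2GM/c^2 = 2 * 6.674e-11 * 1.02566763e+34 / (3e8)^2 = 1.521e+07

1.521e+07 m


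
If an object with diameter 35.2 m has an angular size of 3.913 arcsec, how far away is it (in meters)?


D = size / theta_rad, theta_rad = 3.913 * pi/(180*3600) = 1.897e-05, D = 1.855e+06

1.855e+06 m


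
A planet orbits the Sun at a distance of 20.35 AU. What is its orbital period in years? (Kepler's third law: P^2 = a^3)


P = a^(3/2) = 20.35^1.5 = 91.8008

91.8008 years


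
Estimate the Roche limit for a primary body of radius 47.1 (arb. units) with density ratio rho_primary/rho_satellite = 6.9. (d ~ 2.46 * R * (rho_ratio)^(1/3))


d_Roche = 2.46 * 47.1 * 6.9^(1/3) = 220.5832

220.5832


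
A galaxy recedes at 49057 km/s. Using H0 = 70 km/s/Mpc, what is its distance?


d = v / H0 = 49057 / 70 = 700.8143

700.8143 Mpc


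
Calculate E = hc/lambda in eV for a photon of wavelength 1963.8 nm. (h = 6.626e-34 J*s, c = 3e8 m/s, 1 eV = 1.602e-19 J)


E = hc/lambda = 6.626e-34 * 3e8 / 1.964e-06 = 1.012e-19 J = 0.6318 eV

0.6318 eV


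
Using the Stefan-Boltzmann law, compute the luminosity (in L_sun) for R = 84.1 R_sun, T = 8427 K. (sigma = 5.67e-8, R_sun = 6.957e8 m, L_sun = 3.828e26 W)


R = 84.1 * 6.957e8 m = 5.850837e+10 m. L = 4*pi*R^2*sigma*T^4 = 4*pi*(5.850837e+10)^2 * 5.67e-8 * 8427^4 = 1.230044708e+31 W. L/L_sun = 1.230044708e+31 / 3.828e26 = 32132.8294

32132.8294 L_sun


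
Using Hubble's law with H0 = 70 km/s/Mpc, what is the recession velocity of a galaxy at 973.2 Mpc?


v = H0 * d = 70 * 973.2 = 68124.0

68124.0 km/s


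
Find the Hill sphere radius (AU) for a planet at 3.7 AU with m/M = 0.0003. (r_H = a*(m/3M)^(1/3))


r_H = a * (m/3M)^(1/3) = 3.7 * (0.0003/3)^(1/3) = 0.1717

0.1717 AU


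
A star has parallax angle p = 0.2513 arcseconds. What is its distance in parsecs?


d = 1/p = 1/0.2513 = 3.9793

3.9793 pc


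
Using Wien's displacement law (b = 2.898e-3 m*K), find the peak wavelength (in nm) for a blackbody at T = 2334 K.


lam_max = b / T = 2.898e-3 / 2334 = 1.242e-06 m = 1241.6452 nm

1241.6452 nm


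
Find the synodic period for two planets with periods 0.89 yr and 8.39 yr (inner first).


1/P_syn = |1/P1 - 1/P2| = |1/0.89 - 1/8.39| => P_syn = 0.9956

0.9956 years


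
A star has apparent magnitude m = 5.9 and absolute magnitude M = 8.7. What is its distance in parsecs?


d = 10^((m - M + 5)/5) = 10^((5.9 - 8.7 + 5)/5) = 2.7542

2.7542 pc


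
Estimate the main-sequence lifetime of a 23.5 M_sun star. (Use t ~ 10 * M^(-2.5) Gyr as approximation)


t = 10 * M^(-2.5) = 10 * 23.5^(-2.5) = 0.0037

0.0037 Gyr


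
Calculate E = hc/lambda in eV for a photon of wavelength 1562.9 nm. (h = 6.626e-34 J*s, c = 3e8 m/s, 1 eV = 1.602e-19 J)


E = hc/lambda = 6.626e-34 * 3e8 / 1.563e-06 = 1.272e-19 J = 0.7939 eV

0.7939 eV


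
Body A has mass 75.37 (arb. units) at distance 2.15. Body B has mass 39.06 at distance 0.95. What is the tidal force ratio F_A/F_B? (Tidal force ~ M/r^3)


Ratio = (M1/r1^3) / (M2/r2^3) = (75.37/2.15^3) / (39.06/0.95^3) = 0.1665

0.1665


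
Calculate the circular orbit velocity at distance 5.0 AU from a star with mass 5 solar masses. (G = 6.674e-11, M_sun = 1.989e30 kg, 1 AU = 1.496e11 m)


v = sqrt(GM/r) = sqrt(6.674e-11 * 9.945e+30 / 7.480e+11) = 29788.2298

29788.2298 m/s


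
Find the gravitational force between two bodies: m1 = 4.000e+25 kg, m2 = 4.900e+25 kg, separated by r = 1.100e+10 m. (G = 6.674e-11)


F = G*m1*m2/r^2 = 6.674e-11 * 4.000e+25 * 4.900e+25 / (1.100e+10)^2 = 6.674e-11 * 1.960e+51 / 1.210e+20 = 1.081e+21

1.081e+21 N


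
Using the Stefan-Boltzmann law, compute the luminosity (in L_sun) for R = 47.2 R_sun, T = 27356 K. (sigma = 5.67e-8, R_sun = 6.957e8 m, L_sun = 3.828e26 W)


R = 47.2 * 6.957e8 m = 3.283704e+10 m. L = 4*pi*R^2*sigma*T^4 = 4*pi*(3.283704e+10)^2 * 5.67e-8 * 27356^4 = 4.302603312e+32 W. L/L_sun = 4.302603312e+32 / 3.828e26 = 1.124e+06

1.124e+06 L_sun


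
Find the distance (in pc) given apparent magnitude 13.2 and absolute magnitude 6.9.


d = 10^((m - M + 5)/5) = 10^((13.2 - 6.9 + 5)/5) = 181.9701

181.9701 pc


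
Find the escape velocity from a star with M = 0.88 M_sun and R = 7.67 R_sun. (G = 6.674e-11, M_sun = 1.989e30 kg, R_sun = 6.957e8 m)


M = 0.88 * 1.989e30 kg = 1.75032e+30 kg; R = 7.67 * 6.957e8 m = 5.336019e+09 m. v_esc = sqrt(2GM/R) = sqrt(2 * 6.674e-11 * 1.75032e+30 / 5.336019e+09) = 209246.4714

209246.4714 m/s
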